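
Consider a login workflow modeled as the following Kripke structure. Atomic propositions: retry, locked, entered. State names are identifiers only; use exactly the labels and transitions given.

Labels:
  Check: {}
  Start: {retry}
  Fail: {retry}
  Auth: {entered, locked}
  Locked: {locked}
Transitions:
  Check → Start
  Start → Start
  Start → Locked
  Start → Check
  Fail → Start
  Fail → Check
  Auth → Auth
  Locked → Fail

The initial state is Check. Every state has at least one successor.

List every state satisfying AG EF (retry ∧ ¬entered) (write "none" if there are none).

{Check, Start, Fail, Locked}

States satisfying EF (retry ∧ ¬entered): {Check, Start, Fail, Locked}.
States satisfying AG EF (retry ∧ ¬entered): {Check, Start, Fail, Locked}.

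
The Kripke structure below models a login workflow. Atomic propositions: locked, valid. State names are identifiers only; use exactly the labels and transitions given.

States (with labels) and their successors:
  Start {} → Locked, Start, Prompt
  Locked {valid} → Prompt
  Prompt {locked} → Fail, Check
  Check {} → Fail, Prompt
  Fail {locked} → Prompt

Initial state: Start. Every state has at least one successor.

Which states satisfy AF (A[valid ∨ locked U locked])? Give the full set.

{Locked, Prompt, Check, Fail}

States satisfying A[valid ∨ locked U locked]: {Locked, Prompt, Fail}.
States satisfying AF (A[valid ∨ locked U locked]): {Locked, Prompt, Check, Fail}.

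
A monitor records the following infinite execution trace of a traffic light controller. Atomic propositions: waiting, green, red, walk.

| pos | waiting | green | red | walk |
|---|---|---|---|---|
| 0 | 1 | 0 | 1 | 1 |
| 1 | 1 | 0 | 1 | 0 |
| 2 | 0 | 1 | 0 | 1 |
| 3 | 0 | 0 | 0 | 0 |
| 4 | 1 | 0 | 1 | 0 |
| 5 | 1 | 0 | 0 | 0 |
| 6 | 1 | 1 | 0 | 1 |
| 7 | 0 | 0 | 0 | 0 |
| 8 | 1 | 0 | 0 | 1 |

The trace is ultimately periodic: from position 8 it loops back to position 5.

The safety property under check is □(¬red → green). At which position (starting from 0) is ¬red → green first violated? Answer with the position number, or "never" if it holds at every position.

Check ¬red → green at each position in order: 0 ✓, 1 ✓, 2 ✓.
At position 3 the labels are {}, so ¬red → green is false there. This is the first violation.

3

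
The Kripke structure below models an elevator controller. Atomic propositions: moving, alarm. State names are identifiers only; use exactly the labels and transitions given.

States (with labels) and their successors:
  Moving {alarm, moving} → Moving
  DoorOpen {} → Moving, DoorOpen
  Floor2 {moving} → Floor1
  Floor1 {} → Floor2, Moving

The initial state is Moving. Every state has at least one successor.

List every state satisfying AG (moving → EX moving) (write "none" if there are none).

States satisfying moving → EX moving: {Moving, DoorOpen, Floor1}.
States satisfying AG (moving → EX moving): {Moving, DoorOpen}.

{Moving, DoorOpen}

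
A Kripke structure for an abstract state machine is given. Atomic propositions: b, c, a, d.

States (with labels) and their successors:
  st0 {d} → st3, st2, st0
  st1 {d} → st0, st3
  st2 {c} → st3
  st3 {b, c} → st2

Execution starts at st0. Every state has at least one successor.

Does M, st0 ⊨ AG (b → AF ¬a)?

States satisfying b → AF ¬a: {st0, st1, st2, st3}.
States satisfying AG (b → AF ¬a): {st0, st1, st2, st3}.
Every state reachable from st0 satisfies b → AF ¬a.
st0 ∈ Sat(AG (b → AF ¬a)).

Holds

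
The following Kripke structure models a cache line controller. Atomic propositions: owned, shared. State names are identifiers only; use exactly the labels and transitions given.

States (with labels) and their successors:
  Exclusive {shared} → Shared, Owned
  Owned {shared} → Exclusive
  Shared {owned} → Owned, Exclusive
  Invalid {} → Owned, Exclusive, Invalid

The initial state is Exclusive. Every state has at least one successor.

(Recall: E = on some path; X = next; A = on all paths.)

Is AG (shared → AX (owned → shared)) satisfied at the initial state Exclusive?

Does not hold

States satisfying shared → AX (owned → shared): {Owned, Shared, Invalid}.
States satisfying AG (shared → AX (owned → shared)): ∅.
Exclusive is reachable from Exclusive and violates shared → AX (owned → shared), so AG fails at Exclusive.
Exclusive ∉ Sat(AG (shared → AX (owned → shared))).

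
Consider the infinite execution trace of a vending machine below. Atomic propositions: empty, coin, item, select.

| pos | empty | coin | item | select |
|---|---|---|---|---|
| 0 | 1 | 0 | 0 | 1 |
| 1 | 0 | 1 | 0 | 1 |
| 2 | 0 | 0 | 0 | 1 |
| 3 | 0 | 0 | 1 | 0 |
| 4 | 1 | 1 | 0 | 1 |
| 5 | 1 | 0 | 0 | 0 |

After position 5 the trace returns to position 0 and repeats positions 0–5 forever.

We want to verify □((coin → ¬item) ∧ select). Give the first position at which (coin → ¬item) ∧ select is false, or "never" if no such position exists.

Check (coin → ¬item) ∧ select at each position in order: 0 ✓, 1 ✓, 2 ✓.
At position 3 the labels are {item}, so (coin → ¬item) ∧ select is false there. This is the first violation.

3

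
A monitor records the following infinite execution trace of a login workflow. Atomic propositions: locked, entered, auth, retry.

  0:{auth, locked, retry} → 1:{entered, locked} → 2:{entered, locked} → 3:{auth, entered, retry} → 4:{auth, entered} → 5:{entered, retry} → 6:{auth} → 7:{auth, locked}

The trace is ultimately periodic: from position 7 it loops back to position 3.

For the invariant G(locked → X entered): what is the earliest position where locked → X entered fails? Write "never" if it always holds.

locked → X entered holds at every position 0..7, and those are all the positions the trace ever visits, so the invariant G(locked → X entered) is never violated.

never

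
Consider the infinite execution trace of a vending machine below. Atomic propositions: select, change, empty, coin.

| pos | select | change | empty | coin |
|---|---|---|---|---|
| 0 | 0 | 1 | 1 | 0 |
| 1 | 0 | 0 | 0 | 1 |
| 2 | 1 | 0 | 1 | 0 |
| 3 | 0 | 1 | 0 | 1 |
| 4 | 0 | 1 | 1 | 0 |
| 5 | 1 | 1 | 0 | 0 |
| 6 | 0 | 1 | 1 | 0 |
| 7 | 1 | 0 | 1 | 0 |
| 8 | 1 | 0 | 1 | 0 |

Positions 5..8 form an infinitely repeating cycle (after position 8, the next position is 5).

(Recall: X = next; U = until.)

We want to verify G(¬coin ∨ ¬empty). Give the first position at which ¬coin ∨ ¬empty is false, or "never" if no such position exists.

never

¬coin ∨ ¬empty holds at every position 0..8, and those are all the positions the trace ever visits, so the invariant G(¬coin ∨ ¬empty) is never violated.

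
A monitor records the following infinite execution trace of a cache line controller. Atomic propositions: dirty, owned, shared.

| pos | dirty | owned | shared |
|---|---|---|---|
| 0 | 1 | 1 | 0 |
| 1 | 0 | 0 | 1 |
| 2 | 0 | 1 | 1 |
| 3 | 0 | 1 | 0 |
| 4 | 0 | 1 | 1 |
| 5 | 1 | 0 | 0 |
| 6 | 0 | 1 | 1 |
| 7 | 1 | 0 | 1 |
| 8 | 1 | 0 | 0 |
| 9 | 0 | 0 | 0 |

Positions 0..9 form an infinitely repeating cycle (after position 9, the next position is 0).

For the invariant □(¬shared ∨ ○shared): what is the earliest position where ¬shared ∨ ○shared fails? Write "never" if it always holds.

2

Check ¬shared ∨ ○shared at each position in order: 0 ✓, 1 ✓.
At position 2 the labels are {owned, shared} and the next position 3 has {owned}, so ¬shared ∨ ○shared is false there. This is the first violation.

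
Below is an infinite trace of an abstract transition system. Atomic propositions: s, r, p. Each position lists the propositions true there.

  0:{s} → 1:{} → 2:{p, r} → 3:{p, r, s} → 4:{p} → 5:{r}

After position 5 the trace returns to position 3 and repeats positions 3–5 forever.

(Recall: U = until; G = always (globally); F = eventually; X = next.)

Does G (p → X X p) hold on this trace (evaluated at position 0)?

Violated

p → X X p must hold at every position from 0 onward. It fails at position 3, so G (p → X X p) is false.
Positions where p holds: 2, 3, 4.
Check X X p at each: 2→ok, 3→fails, 4→ok.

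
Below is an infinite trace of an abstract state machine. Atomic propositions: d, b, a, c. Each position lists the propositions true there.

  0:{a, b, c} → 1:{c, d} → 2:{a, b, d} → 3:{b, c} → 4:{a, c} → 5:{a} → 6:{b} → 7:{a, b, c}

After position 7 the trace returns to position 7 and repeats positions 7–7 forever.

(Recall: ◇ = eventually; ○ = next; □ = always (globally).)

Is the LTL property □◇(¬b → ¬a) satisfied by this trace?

◇(¬b → ¬a) holds at every position 0..7, and those are all positions ever visited, so □◇(¬b → ¬a) holds.

Holds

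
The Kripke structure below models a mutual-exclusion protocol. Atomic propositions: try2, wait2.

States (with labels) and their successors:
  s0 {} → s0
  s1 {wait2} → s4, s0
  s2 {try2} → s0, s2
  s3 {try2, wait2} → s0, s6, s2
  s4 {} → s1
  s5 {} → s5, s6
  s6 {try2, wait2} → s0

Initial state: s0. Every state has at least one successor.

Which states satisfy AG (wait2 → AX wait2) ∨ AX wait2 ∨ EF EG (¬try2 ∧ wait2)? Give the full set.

{s0, s2, s4}

States satisfying wait2 → AX wait2: {s0, s2, s4, s5}.
States satisfying AG (wait2 → AX wait2): {s0, s2}.
States satisfying wait2: {s1, s3, s6}.
States satisfying AX wait2: {s4}.
States satisfying AG (wait2 → AX wait2) ∨ AX wait2: {s0, s2, s4}.
States satisfying EG (¬try2 ∧ wait2): ∅.
States satisfying EF EG (¬try2 ∧ wait2): ∅.
States satisfying AG (wait2 → AX wait2) ∨ AX wait2 ∨ EF EG (¬try2 ∧ wait2): {s0, s2, s4}.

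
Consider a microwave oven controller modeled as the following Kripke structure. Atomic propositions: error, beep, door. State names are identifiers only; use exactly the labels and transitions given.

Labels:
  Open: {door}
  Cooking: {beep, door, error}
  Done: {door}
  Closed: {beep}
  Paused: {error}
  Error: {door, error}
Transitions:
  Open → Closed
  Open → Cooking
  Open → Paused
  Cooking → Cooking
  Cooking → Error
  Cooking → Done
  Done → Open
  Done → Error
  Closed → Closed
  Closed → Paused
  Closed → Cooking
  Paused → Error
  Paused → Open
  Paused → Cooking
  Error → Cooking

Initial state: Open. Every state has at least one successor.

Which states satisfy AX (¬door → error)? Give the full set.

States satisfying ¬door → error: {Open, Cooking, Done, Paused, Error}.
States satisfying AX (¬door → error): {Cooking, Done, Paused, Error}.

{Cooking, Done, Paused, Error}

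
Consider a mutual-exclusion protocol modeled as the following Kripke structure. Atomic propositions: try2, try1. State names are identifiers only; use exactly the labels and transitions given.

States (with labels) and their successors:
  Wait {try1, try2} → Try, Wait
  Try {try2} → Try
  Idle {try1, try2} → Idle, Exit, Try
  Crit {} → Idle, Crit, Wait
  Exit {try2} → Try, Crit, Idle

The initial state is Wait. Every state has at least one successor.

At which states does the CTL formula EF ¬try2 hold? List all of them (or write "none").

States satisfying ¬try2: {Crit}.
States satisfying EF ¬try2: {Idle, Crit, Exit}.

{Idle, Crit, Exit}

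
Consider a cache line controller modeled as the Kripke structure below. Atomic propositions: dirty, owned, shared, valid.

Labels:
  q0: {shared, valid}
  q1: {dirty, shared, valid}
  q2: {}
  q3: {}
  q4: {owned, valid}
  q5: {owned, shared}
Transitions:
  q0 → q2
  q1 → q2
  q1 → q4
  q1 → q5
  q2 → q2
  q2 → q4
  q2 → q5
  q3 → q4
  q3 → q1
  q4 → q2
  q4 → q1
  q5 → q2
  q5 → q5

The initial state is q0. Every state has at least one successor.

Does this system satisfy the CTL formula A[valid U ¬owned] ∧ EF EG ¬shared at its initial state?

States satisfying valid: {q0, q1, q4}.
States satisfying ¬owned: {q0, q1, q2, q3}.
States satisfying A[valid U ¬owned]: {q0, q1, q2, q3, q4}.
States satisfying EG ¬shared: {q2, q3, q4}.
States satisfying EF EG ¬shared: {q0, q1, q2, q3, q4, q5}.
States satisfying A[valid U ¬owned] ∧ EF EG ¬shared: {q0, q1, q2, q3, q4}.
q0 ∈ Sat(A[valid U ¬owned] ∧ EF EG ¬shared).

Holds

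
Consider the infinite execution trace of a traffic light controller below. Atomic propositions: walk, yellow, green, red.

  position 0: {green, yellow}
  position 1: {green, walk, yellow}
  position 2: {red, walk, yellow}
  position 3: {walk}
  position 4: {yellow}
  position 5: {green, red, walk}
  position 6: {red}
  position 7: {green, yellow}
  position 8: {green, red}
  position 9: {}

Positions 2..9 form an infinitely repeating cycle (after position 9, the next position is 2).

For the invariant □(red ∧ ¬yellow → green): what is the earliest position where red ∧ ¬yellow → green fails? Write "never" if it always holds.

Check red ∧ ¬yellow → green at each position in order: 0 ✓, 1 ✓, 2 ✓, 3 ✓, 4 ✓, 5 ✓.
At position 6 the labels are {red}, so red ∧ ¬yellow → green is false there. This is the first violation.

6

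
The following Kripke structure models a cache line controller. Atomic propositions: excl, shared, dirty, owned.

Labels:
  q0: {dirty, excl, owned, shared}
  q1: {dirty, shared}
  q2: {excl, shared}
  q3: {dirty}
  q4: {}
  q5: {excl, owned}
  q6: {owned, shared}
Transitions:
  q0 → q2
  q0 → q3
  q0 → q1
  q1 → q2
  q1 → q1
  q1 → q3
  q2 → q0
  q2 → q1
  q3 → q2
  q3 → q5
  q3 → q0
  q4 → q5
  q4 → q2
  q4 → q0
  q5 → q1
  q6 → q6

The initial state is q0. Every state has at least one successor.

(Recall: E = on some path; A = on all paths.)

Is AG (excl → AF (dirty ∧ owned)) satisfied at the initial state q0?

States satisfying excl → AF (dirty ∧ owned): {q0, q1, q3, q4, q6}.
States satisfying AG (excl → AF (dirty ∧ owned)): {q6}.
q2 is reachable from q0 and violates excl → AF (dirty ∧ owned), so AG fails at q0.
q0 ∉ Sat(AG (excl → AF (dirty ∧ owned))).

Violated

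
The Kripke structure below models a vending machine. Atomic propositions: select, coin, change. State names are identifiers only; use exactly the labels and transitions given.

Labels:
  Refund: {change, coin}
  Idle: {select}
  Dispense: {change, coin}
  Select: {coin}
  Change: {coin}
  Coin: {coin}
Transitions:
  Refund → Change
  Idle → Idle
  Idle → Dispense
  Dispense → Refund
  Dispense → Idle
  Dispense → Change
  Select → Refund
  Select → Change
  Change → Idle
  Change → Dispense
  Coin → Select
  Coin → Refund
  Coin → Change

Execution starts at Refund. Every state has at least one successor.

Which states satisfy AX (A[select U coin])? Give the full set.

{Refund, Select, Coin}

States satisfying A[select U coin]: {Refund, Dispense, Select, Change, Coin}.
States satisfying AX (A[select U coin]): {Refund, Select, Coin}.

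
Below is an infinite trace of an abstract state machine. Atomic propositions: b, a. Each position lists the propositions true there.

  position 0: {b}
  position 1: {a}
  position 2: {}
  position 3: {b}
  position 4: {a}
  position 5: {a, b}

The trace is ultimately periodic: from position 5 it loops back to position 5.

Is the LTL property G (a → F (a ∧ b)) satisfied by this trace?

Yes

a → F (a ∧ b) holds at every position 0..5, and those are all positions ever visited, so G (a → F (a ∧ b)) holds.
Positions where a holds: 1, 4, 5.
Check F (a ∧ b) at each: 1→ok, 4→ok, 5→ok.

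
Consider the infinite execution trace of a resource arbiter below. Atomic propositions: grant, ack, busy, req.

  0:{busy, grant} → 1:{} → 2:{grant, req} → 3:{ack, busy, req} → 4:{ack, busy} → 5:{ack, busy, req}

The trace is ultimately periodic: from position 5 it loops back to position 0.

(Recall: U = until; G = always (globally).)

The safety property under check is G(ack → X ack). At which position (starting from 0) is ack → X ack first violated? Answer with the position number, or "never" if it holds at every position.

5

Check ack → X ack at each position in order: 0 ✓, 1 ✓, 2 ✓, 3 ✓, 4 ✓.
At position 5 the labels are {ack, busy, req} and the next position 0 has {busy, grant}, so ack → X ack is false there. This is the first violation.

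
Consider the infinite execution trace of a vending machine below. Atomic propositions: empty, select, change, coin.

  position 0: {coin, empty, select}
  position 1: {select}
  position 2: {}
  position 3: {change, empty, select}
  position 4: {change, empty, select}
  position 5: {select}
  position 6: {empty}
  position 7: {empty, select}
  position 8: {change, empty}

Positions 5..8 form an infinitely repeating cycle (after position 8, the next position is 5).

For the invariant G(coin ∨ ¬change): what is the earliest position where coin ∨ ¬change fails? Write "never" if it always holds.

3

Check coin ∨ ¬change at each position in order: 0 ✓, 1 ✓, 2 ✓.
At position 3 the labels are {change, empty, select}, so coin ∨ ¬change is false there. This is the first violation.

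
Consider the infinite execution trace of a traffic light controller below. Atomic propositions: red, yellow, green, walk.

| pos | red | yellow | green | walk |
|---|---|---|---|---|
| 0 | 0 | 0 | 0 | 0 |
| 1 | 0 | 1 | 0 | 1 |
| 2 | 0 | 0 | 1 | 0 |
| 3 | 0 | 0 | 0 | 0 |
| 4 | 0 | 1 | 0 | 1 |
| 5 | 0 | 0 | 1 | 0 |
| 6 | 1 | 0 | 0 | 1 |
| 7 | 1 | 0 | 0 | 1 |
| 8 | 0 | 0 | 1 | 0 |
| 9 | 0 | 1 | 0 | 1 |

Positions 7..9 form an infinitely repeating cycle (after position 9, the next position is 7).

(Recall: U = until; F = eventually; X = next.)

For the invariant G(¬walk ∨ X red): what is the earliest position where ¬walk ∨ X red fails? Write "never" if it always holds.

1

Check ¬walk ∨ X red at each position in order: 0 ✓.
At position 1 the labels are {walk, yellow} and the next position 2 has {green}, so ¬walk ∨ X red is false there. This is the first violation.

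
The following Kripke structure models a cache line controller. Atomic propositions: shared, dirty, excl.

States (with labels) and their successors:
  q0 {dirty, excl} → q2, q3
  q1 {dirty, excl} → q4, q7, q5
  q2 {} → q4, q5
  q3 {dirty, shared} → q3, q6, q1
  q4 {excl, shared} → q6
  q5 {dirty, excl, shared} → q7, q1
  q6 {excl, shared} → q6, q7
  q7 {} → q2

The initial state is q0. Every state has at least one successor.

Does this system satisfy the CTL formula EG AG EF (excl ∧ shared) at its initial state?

States satisfying AG EF (excl ∧ shared): {q0, q1, q2, q3, q4, q5, q6, q7}.
States satisfying EG AG EF (excl ∧ shared): {q0, q1, q2, q3, q4, q5, q6, q7}.
q0 ∈ Sat(EG AG EF (excl ∧ shared)).

Satisfied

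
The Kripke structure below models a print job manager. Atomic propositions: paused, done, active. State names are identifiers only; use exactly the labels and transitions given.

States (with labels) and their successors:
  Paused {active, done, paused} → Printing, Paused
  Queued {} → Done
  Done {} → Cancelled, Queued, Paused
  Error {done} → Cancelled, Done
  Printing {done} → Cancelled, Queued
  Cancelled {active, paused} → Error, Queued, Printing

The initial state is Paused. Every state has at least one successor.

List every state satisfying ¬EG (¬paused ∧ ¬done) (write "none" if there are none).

{Paused, Error, Printing, Cancelled}

States satisfying ¬paused ∧ ¬done: {Queued, Done}.
States satisfying EG (¬paused ∧ ¬done): {Queued, Done}.
States satisfying ¬EG (¬paused ∧ ¬done): {Paused, Error, Printing, Cancelled}.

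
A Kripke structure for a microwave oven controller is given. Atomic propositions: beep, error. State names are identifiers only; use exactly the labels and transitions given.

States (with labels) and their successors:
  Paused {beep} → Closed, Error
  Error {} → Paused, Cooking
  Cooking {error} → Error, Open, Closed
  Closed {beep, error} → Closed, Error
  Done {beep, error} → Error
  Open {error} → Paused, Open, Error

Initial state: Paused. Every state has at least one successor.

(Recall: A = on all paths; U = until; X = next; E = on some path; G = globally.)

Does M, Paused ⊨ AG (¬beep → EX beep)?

States satisfying ¬beep → EX beep: {Paused, Error, Cooking, Closed, Done, Open}.
States satisfying AG (¬beep → EX beep): {Paused, Error, Cooking, Closed, Done, Open}.
Every state reachable from Paused satisfies ¬beep → EX beep.
Paused ∈ Sat(AG (¬beep → EX beep)).

Holds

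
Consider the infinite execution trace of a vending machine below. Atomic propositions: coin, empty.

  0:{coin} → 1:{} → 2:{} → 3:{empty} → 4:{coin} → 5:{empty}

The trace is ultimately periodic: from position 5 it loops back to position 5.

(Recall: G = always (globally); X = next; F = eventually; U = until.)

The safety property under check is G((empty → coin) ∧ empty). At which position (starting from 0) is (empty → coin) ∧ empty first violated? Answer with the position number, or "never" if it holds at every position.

At position 0 the labels are {coin}, so (empty → coin) ∧ empty is false there. This is the first violation.

0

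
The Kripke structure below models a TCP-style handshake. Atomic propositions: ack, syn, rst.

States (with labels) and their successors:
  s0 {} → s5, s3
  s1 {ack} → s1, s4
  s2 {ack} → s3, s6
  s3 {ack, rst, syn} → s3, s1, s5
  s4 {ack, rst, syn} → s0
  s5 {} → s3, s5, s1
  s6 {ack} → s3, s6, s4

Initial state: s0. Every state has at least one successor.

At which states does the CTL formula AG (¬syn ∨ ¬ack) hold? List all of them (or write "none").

none

States satisfying ¬syn ∨ ¬ack: {s0, s1, s2, s5, s6}.
States satisfying AG (¬syn ∨ ¬ack): ∅.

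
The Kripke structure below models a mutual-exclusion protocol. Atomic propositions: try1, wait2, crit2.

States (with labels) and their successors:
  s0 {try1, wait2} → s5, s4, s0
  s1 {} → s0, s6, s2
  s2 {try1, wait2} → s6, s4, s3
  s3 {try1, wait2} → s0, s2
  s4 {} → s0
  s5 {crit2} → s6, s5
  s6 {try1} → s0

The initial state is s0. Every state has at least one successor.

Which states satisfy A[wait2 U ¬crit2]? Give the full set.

States satisfying wait2: {s0, s2, s3}.
States satisfying ¬crit2: {s0, s1, s2, s3, s4, s6}.
States satisfying A[wait2 U ¬crit2]: {s0, s1, s2, s3, s4, s6}.

{s0, s1, s2, s3, s4, s6}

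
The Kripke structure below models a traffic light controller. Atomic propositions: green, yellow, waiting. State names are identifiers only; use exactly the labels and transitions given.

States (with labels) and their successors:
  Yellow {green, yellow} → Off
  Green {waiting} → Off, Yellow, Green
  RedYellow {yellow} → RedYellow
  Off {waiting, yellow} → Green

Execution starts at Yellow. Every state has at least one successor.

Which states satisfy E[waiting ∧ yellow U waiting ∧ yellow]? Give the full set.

{Off}

States satisfying waiting ∧ yellow: {Off}.
States satisfying E[waiting ∧ yellow U waiting ∧ yellow]: {Off}.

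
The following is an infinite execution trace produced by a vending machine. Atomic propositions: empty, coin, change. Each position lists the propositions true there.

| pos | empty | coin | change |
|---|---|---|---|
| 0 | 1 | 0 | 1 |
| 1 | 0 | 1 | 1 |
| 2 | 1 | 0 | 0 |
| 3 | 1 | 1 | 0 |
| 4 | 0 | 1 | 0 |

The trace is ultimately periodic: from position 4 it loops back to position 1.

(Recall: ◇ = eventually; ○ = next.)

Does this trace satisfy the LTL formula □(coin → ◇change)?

Satisfied

coin → ◇change holds at every position 0..4, and those are all positions ever visited, so □(coin → ◇change) holds.
Positions where coin holds: 1, 3, 4.
Check ◇change at each: 1→ok, 3→ok, 4→ok.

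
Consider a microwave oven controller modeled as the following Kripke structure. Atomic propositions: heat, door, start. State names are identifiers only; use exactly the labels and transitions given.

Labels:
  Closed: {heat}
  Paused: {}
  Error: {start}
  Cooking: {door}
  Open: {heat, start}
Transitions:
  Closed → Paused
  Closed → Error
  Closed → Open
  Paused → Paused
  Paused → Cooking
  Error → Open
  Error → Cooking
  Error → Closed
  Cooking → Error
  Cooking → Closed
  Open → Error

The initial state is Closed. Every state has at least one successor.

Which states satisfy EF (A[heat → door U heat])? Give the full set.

{Closed, Paused, Error, Cooking, Open}

States satisfying A[heat → door U heat]: {Closed, Open}.
States satisfying EF (A[heat → door U heat]): {Closed, Paused, Error, Cooking, Open}.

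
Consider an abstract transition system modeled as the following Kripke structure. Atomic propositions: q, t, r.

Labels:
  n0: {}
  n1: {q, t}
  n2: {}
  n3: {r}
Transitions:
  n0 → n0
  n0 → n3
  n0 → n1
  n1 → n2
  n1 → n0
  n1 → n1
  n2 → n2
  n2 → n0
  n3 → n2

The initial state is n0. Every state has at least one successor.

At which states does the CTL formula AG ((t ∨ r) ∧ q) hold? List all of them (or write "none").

States satisfying (t ∨ r) ∧ q: {n1}.
States satisfying AG ((t ∨ r) ∧ q): ∅.

none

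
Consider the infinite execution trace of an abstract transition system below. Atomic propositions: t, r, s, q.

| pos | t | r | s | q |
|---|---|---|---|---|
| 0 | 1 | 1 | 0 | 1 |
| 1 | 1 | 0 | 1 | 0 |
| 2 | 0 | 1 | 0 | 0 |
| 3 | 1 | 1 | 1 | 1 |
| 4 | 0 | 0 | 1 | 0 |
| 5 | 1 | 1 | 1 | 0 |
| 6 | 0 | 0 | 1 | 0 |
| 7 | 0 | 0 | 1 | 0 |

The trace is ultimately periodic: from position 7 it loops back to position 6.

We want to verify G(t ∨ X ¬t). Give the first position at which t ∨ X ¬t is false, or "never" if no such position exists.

Check t ∨ X ¬t at each position in order: 0 ✓, 1 ✓.
At position 2 the labels are {r} and the next position 3 has {q, r, s, t}, so t ∨ X ¬t is false there. This is the first violation.

2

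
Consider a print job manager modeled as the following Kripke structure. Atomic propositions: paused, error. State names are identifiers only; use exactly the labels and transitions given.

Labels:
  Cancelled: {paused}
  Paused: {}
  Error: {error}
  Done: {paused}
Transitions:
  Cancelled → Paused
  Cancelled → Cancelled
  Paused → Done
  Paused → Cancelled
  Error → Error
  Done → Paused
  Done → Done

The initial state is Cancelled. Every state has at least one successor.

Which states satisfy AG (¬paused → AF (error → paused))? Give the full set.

{Cancelled, Paused, Done}

States satisfying ¬paused → AF (error → paused): {Cancelled, Paused, Done}.
States satisfying AG (¬paused → AF (error → paused)): {Cancelled, Paused, Done}.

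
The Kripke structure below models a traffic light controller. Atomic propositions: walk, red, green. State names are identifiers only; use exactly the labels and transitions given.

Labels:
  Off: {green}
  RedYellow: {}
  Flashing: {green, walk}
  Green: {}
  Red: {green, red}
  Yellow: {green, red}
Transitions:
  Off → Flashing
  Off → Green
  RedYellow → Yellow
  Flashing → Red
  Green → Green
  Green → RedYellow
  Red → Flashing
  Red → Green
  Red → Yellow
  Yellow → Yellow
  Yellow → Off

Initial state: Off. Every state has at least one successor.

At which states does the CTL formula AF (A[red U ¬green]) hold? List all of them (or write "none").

{RedYellow, Green}

States satisfying A[red U ¬green]: {RedYellow, Green}.
States satisfying AF (A[red U ¬green]): {RedYellow, Green}.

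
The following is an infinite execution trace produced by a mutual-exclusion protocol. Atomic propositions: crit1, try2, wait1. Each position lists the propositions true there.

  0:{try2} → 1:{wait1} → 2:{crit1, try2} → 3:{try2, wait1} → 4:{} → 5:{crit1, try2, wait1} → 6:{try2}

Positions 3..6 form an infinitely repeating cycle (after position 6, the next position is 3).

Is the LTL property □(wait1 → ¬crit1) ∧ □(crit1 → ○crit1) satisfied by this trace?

wait1 → ¬crit1 must hold at every position from 0 onward. It fails at position 5, so □(wait1 → ¬crit1) is false.
Positions where wait1 holds: 1, 3, 5.
Check ¬crit1 at each: 1→ok, 3→ok, 5→fails.
crit1 → ○crit1 must hold at every position from 0 onward. It fails at position 2, so □(crit1 → ○crit1) is false.
Positions where crit1 holds: 2, 5.
Check ○crit1 at each: 2→fails, 5→fails.
At position 0: □(wait1 → ¬crit1) is false; □(crit1 → ○crit1) is false; so □(wait1 → ¬crit1) ∧ □(crit1 → ○crit1) is false.

No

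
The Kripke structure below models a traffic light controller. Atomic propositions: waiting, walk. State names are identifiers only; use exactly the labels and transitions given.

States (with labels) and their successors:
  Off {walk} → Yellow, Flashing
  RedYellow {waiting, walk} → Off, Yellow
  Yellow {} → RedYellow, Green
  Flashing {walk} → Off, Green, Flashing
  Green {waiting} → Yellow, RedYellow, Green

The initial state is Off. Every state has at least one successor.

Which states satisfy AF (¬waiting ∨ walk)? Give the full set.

{Off, RedYellow, Yellow, Flashing}

States satisfying ¬waiting ∨ walk: {Off, RedYellow, Yellow, Flashing}.
States satisfying AF (¬waiting ∨ walk): {Off, RedYellow, Yellow, Flashing}.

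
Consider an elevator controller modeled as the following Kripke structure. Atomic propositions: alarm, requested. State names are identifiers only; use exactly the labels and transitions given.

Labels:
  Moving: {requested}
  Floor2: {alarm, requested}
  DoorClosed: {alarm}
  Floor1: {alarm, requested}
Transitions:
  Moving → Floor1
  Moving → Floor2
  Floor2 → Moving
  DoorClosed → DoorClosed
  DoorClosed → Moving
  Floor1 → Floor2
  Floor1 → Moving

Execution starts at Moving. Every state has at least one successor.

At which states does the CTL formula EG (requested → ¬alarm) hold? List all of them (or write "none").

States satisfying requested → ¬alarm: {Moving, DoorClosed}.
States satisfying EG (requested → ¬alarm): {DoorClosed}.

{DoorClosed}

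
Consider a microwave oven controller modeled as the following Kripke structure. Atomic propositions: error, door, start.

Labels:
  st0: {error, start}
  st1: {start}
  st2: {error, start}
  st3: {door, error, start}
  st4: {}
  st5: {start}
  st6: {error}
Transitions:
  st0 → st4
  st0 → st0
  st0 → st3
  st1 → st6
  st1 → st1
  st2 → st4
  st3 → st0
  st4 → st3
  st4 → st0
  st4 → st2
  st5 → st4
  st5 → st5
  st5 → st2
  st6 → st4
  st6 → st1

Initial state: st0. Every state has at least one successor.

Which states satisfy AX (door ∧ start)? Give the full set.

States satisfying door ∧ start: {st3}.
States satisfying AX (door ∧ start): ∅.

none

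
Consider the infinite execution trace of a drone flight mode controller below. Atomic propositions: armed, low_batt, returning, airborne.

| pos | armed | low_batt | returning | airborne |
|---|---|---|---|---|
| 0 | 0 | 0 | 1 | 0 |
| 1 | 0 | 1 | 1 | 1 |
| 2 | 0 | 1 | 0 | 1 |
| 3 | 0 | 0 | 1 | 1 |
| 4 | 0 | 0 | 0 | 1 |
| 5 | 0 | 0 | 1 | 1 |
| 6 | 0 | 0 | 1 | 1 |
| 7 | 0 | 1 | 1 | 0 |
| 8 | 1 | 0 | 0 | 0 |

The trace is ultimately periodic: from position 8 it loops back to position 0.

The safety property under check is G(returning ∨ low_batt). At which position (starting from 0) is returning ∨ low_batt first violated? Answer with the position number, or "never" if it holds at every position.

4

Check returning ∨ low_batt at each position in order: 0 ✓, 1 ✓, 2 ✓, 3 ✓.
At position 4 the labels are {airborne}, so returning ∨ low_batt is false there. This is the first violation.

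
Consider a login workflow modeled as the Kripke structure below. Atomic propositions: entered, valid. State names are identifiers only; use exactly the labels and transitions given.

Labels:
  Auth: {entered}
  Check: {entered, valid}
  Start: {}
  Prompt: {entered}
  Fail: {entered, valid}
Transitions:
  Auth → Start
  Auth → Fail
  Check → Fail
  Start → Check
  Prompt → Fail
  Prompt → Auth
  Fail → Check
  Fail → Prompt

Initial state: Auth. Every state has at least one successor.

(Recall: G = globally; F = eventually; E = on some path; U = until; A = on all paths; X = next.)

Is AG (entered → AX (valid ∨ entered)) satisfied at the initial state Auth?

States satisfying entered → AX (valid ∨ entered): {Check, Start, Prompt, Fail}.
States satisfying AG (entered → AX (valid ∨ entered)): ∅.
Auth is reachable from Auth and violates entered → AX (valid ∨ entered), so AG fails at Auth.
Auth ∉ Sat(AG (entered → AX (valid ∨ entered))).

Violated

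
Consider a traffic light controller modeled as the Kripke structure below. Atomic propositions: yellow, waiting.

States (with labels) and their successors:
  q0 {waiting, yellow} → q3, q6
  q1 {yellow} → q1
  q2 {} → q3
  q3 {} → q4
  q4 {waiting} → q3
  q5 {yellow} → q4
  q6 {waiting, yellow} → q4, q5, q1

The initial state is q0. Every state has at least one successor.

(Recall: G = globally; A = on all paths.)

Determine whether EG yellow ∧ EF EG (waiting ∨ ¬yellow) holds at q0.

Yes

States satisfying yellow: {q0, q1, q5, q6}.
States satisfying EG yellow: {q0, q1, q6}.
States satisfying EG (waiting ∨ ¬yellow): {q0, q2, q3, q4, q6}.
States satisfying EF EG (waiting ∨ ¬yellow): {q0, q2, q3, q4, q5, q6}.
States satisfying EG yellow ∧ EF EG (waiting ∨ ¬yellow): {q0, q6}.
q0 ∈ Sat(EG yellow ∧ EF EG (waiting ∨ ¬yellow)).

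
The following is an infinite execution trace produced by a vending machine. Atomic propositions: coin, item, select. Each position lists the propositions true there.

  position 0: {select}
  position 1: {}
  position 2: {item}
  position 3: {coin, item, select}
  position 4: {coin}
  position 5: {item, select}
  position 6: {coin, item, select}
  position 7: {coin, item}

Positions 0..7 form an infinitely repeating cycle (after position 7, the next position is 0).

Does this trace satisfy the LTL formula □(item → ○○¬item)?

Violated

item → ○○¬item must hold at every position from 0 onward. It fails at position 3, so □(item → ○○¬item) is false.
Positions where item holds: 2, 3, 5, 6, 7.
Check ○○¬item at each: 2→ok, 3→fails, 5→fails, 6→ok, 7→ok.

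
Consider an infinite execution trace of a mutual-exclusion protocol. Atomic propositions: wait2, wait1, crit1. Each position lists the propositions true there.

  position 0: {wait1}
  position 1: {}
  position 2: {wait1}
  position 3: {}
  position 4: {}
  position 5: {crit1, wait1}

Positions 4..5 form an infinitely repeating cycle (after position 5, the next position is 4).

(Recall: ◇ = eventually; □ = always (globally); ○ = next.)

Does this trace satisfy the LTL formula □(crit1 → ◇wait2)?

crit1 → ◇wait2 must hold at every position from 0 onward. It fails at position 5, so □(crit1 → ◇wait2) is false.
Positions where crit1 holds: 5.
Check ◇wait2 at each: 5→fails.

Does not hold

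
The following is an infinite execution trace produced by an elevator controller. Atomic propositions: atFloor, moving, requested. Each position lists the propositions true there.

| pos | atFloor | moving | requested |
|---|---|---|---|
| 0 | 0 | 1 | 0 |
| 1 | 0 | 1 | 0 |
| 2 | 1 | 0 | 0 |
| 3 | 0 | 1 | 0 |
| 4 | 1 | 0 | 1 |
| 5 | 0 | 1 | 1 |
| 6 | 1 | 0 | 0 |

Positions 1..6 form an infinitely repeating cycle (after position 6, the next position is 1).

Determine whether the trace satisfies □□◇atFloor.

□◇atFloor holds at every position 0..6, and those are all positions ever visited, so □□◇atFloor holds.

Holds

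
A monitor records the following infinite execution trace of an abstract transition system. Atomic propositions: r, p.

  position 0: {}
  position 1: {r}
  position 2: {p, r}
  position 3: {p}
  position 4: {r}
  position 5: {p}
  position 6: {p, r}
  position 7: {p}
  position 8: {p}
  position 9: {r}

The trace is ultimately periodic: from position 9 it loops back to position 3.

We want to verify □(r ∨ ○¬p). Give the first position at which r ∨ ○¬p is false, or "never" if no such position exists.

Check r ∨ ○¬p at each position in order: 0 ✓, 1 ✓, 2 ✓, 3 ✓, 4 ✓.
At position 5 the labels are {p} and the next position 6 has {p, r}, so r ∨ ○¬p is false there. This is the first violation.

5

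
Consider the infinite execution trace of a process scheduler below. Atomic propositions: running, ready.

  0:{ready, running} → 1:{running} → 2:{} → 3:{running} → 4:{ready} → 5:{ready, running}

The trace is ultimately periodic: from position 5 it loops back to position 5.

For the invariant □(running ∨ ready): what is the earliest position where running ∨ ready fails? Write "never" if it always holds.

2

Check running ∨ ready at each position in order: 0 ✓, 1 ✓.
At position 2 the labels are {}, so running ∨ ready is false there. This is the first violation.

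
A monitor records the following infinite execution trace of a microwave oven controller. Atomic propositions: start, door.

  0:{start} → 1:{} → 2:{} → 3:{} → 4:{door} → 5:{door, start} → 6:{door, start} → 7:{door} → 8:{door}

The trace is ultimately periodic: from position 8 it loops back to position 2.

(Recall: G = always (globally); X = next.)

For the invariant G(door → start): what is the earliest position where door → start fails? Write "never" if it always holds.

Check door → start at each position in order: 0 ✓, 1 ✓, 2 ✓, 3 ✓.
At position 4 the labels are {door}, so door → start is false there. This is the first violation.

4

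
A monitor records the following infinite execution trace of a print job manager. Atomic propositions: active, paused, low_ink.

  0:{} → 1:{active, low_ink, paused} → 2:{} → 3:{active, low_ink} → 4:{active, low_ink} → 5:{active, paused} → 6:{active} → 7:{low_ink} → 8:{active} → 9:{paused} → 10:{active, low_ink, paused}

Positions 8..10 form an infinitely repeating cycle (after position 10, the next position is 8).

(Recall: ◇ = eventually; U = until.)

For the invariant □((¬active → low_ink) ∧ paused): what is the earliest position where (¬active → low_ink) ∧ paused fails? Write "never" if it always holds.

At position 0 the labels are {}, so (¬active → low_ink) ∧ paused is false there. This is the first violation.

0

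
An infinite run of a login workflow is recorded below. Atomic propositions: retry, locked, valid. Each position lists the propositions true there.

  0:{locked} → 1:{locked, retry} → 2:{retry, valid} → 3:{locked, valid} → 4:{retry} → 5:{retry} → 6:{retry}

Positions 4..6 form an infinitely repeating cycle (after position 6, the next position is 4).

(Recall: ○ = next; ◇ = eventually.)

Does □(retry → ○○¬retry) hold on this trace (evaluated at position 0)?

Violated

retry → ○○¬retry must hold at every position from 0 onward. It fails at position 2, so □(retry → ○○¬retry) is false.
Positions where retry holds: 1, 2, 4, 5, 6.
Check ○○¬retry at each: 1→ok, 2→fails, 4→fails, 5→fails, 6→fails.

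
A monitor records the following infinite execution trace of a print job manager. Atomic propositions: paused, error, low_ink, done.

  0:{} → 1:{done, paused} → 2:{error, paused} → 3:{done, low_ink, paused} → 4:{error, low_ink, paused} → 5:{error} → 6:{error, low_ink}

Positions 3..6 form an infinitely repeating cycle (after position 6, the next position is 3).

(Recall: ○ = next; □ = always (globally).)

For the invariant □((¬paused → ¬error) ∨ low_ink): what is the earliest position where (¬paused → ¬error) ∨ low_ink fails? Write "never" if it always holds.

Check (¬paused → ¬error) ∨ low_ink at each position in order: 0 ✓, 1 ✓, 2 ✓, 3 ✓, 4 ✓.
At position 5 the labels are {error}, so (¬paused → ¬error) ∨ low_ink is false there. This is the first violation.

5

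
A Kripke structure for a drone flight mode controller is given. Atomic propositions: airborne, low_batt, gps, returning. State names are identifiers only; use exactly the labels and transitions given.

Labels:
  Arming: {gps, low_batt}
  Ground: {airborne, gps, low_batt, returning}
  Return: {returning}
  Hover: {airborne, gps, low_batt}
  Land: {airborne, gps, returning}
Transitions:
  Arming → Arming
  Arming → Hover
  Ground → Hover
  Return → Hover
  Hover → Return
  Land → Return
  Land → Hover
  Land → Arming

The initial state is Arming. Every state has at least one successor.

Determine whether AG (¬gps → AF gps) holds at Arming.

States satisfying ¬gps → AF gps: {Arming, Ground, Return, Hover, Land}.
States satisfying AG (¬gps → AF gps): {Arming, Ground, Return, Hover, Land}.
Every state reachable from Arming satisfies ¬gps → AF gps.
Arming ∈ Sat(AG (¬gps → AF gps)).

Yes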